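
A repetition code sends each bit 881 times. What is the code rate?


Rate = k/n = 1/881

1/881


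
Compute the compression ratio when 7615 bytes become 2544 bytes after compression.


Ratio = original / compressed = 7615 / 2544 = 2.9933

2.9933


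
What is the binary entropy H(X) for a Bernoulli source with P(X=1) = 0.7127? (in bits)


H = -p*log2(p) - (1-p)*log2(1-p). -0.7127*log2(0.7127) = 0.348249; -0.2873*log2(0.2873) = 0.516959. H = 0.348249 + 0.516959 = 0.8652

0.8652 bits


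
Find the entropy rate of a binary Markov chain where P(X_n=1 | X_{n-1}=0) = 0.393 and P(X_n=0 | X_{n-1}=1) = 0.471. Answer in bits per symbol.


Stationary distribution: pi_0 = p10/(p01+p10) = 0.5451, pi_1 = 0.4549. Entropy rate H' = pi_0*H(p01) + pi_1*H(p10) = 0.5451*0.9667 + 0.4549*0.9976 = 0.9807

0.9807 bits/symbol


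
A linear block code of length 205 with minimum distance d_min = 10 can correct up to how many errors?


Correction capability = floor((d-1)/2) = floor((10-1)/2) = 4

4 errors


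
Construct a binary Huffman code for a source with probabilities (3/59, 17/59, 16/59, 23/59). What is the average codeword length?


Huffman construction (repeatedly merge the two least-probable nodes; each merge adds 1 bit to every symbol beneath it): 3/59 + 16/59 = 19/59; 17/59 + 19/59 = 36/59; 23/59 + 36/59 = 1. Resulting codeword lengths (in the order the probabilities were given): (3, 2, 3, 1). L_avg = sum(p_i * l_i) = 3/59*3 + 17/59*2 + 16/59*3 + 23/59*1 = 114/59 = 1.9322

1.9322 bits


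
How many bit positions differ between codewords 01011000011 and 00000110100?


Count differing positions: . ^ . ^ ^ ^ ^ . ^ ^ ^ = 8 differences

8


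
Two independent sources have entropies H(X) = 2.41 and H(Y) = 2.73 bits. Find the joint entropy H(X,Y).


For independent variables, H(X,Y) = H(X) + H(Y) = 2.41 + 2.73 = 5.14

5.14 bits


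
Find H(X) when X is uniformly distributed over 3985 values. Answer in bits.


H = log2(n) = log2(3985) = 11.9604

11.9604 bits


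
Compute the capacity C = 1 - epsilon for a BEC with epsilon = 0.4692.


C = 1 - epsilon = 1 - 0.4692 = 0.5308

0.5308 bits


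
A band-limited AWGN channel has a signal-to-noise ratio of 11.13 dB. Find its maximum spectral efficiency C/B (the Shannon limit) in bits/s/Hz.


SNR_linear = 10^(11.13/10) = 12.9718; C/B = log2(1 + SNR_linear) = log2(1 + 12.9718) = 3.8044

3.8044 bits/s/Hz


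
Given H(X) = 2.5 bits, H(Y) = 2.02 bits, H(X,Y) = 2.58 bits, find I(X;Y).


I(X;Y) = H(X) + H(Y) - H(X,Y) = 2.5 + 2.02 - 2.58 = 1.94

1.94 bits


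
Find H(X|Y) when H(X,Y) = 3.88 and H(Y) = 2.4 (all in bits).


H(X|Y) = H(X,Y) - H(Y) = 3.88 - 2.4 = 1.48

1.48 bits


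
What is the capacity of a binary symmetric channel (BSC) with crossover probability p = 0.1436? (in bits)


H(p) = -p*log2(p) - (1-p)*log2(1-p) = -0.1436*log2(0.1436) - 0.8564*log2(0.8564) = 0.402062 + 0.191528 = 0.5936. C = 1 - H(p) = 1 - 0.5936 = 0.4064

0.4064 bits


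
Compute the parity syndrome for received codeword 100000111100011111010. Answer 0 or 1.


Syndrome = XOR of all bits = 1 XOR 0 XOR 0 XOR 0 XOR 0 XOR 0 XOR 1 XOR 1 XOR 1 XOR 1 XOR 0 XOR 0 XOR 0 XOR 1 XOR 1 XOR 1 XOR 1 XOR 1 XOR 0 XOR 1 XOR 0 = 1

1


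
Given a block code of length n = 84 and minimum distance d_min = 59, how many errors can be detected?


Detection capability = d_min - 1 = 59 - 1 = 58

58 errors


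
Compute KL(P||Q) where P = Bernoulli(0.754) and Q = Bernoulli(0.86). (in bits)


KL = p*log2(p/q) + (1-p)*log2((1-p)/(1-q)) = 0.754*log2(0.754/0.86) + 0.246*log2(0.246/0.14) = 0.057

0.057 bits


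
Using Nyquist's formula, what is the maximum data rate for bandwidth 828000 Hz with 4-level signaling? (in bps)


Rate = 2 * B * log2(M) = 2 * 828000 * 2.0 = 3312000.0

3312000.0 bps


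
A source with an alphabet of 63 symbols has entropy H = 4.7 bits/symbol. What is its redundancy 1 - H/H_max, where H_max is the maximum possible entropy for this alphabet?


H_max = log2(K) = log2(63) = 5.9773 bits/symbol. Redundancy = 1 - H/H_max = 1 - 4.7/5.9773 = 1 - 0.7863 = 0.2137

0.2137


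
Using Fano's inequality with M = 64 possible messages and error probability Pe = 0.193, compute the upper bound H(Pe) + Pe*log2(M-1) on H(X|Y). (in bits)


H(Pe) = -Pe*log2(Pe) - (1-Pe)*log2(1-Pe) = -0.193*log2(0.193) - 0.807*log2(0.807) = 0.458052 + 0.249653 = 0.7077. Pe*log2(M-1) = 0.193*log2(63) = 1.153615. Bound = H(Pe) + Pe*log2(M-1) = 0.458052 + 0.249653 + 1.153615 = 1.8613

1.8613 bits


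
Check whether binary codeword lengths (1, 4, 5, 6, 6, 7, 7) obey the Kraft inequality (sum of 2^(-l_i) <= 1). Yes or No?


Kraft sum = sum(2^(-l_i)) = 0.6406, need <= 1. Result: satisfied (a binary prefix-free code with these lengths exists)

Yes


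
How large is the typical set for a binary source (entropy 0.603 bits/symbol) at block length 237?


log2|A_typical| = nH = 237 * 0.603 = 142.911, so |A_typical| ~ 2^142.911 = 1.048e+43

1.048e+43


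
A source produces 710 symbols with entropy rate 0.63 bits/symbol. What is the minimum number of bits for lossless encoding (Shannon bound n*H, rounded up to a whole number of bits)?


Minimum bits >= n * H = 710 * 0.63 = 447.3, rounded up to a whole number of bits = 448

448 bits


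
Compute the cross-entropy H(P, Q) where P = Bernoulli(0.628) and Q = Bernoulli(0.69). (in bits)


H(P,Q) = -p*log2(q) - (1-p)*log2(1-q). -0.628*log2(0.69) = 0.336188; -0.372*log2(0.31) = 0.628553. H(P,Q) = 0.336188 + 0.628553 = 0.9647

0.9647 bits


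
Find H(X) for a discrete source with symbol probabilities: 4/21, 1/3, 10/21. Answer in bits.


H = -sum(p_i * log2(p_i)). Terms: -(4/21)*log2(4/21) = 0.455680; -(1/3)*log2(1/3) = 0.528321; -(10/21)*log2(10/21) = 0.509709. H = 0.455680 + 0.528321 + 0.509709 = 1.4937

1.4937 bits


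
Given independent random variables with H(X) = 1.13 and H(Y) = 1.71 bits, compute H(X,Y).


For independent variables, H(X,Y) = H(X) + H(Y) = 1.13 + 1.71 = 2.84

2.84 bits


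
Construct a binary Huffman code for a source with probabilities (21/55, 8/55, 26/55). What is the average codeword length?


Huffman construction (repeatedly merge the two least-probable nodes; each merge adds 1 bit to every symbol beneath it): 8/55 + 21/55 = 29/55; 26/55 + 29/55 = 1. Resulting codeword lengths (in the order the probabilities were given): (2, 2, 1). L_avg = sum(p_i * l_i) = 21/55*2 + 8/55*2 + 26/55*1 = 84/55 = 1.5273

1.5273 bits


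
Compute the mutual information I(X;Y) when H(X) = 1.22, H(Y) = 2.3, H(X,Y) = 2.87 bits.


I(X;Y) = H(X) + H(Y) - H(X,Y) = 1.22 + 2.3 - 2.87 = 0.65

0.65 bits


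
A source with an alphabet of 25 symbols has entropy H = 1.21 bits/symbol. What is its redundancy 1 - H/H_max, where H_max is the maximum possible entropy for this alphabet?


H_max = log2(K) = log2(25) = 4.6439 bits/symbol. Redundancy = 1 - H/H_max = 1 - 1.21/4.6439 = 1 - 0.2606 = 0.7394

0.7394


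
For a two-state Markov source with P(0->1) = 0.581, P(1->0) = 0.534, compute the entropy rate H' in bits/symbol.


Stationary distribution: pi_0 = p10/(p01+p10) = 0.4789, pi_1 = 0.5211. Entropy rate H' = pi_0*H(p01) + pi_1*H(p10) = 0.4789*0.981 + 0.5211*0.9967 = 0.9892

0.9892 bits/symbol


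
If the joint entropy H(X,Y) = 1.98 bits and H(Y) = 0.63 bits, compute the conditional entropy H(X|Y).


H(X|Y) = H(X,Y) - H(Y) = 1.98 - 0.63 = 1.35

1.35 bits


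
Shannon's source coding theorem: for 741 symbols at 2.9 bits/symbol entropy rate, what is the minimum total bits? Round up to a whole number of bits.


Minimum bits >= n * H = 741 * 2.9 = 2148.9, rounded up to a whole number of bits = 2149

2149 bits


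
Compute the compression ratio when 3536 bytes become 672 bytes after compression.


Ratio = original / compressed = 3536 / 672 = 5.2619

5.2619


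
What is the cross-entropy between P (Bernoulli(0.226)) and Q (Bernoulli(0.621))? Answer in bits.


H(P,Q) = -p*log2(q) - (1-p)*log2(1-q). -0.226*log2(0.621) = 0.155338; -0.774*log2(0.379) = 1.083391. H(P,Q) = 0.155338 + 1.083391 = 1.2387

1.2387 bits


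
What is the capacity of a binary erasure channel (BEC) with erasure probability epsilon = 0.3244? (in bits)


C = 1 - epsilon = 1 - 0.3244 = 0.6756

0.6756 bits


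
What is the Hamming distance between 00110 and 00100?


Count differing positions: . . . ^ . = 1 differences

1


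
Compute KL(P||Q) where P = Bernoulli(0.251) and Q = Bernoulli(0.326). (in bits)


KL = p*log2(p/q) + (1-p)*log2((1-p)/(1-q)) = 0.251*log2(0.251/0.326) + 0.749*log2(0.749/0.674) = 0.0193

0.0193 bits


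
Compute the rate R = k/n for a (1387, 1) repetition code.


Rate = k/n = 1/1387

1/1387


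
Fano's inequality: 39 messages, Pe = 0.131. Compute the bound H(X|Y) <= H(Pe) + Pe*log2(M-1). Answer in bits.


H(Pe) = -Pe*log2(Pe) - (1-Pe)*log2(1-Pe) = -0.131*log2(0.131) - 0.869*log2(0.869) = 0.384139 + 0.176035 = 0.5602. Pe*log2(M-1) = 0.131*log2(38) = 0.687479. Bound = H(Pe) + Pe*log2(M-1) = 0.384139 + 0.176035 + 0.687479 = 1.2477

1.2477 bits


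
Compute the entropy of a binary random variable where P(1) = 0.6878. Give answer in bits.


H = -p*log2(p) - (1-p)*log2(1-p). -0.6878*log2(0.6878) = 0.371370; -0.3122*log2(0.3122) = 0.524327. H = 0.371370 + 0.524327 = 0.8957

0.8957 bits


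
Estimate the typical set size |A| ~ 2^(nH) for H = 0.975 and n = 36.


log2|A_typical| = nH = 36 * 0.975 = 35.1, so |A_typical| ~ 2^35.1 = 3.683e+10

3.683e+10


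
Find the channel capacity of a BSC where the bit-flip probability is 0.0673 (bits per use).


H(p) = -p*log2(p) - (1-p)*log2(1-p) = -0.0673*log2(0.0673) - 0.9327*log2(0.9327) = 0.262016 + 0.093750 = 0.3558. C = 1 - H(p) = 1 - 0.3558 = 0.6442

0.6442 bits


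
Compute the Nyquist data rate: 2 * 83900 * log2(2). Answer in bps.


Rate = 2 * B * log2(M) = 2 * 83900 * 1.0 = 167800.0

167800.0 bps


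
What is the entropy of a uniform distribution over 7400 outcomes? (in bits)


H = log2(n) = log2(7400) = 12.8533

12.8533 bits


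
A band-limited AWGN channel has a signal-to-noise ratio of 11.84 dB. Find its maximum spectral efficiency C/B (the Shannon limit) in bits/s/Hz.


SNR_linear = 10^(11.84/10) = 15.2757; C/B = log2(1 + SNR_linear) = log2(1 + 15.2757) = 4.0246

4.0246 bits/s/Hz


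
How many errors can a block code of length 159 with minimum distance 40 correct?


Correction capability = floor((d-1)/2) = floor((40-1)/2) = 19

19 errors


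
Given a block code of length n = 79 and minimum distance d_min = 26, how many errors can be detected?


Detection capability = d_min - 1 = 26 - 1 = 25

25 errors


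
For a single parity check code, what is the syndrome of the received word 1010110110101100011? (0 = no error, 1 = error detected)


Syndrome = XOR of all bits = 1 XOR 0 XOR 1 XOR 0 XOR 1 XOR 1 XOR 0 XOR 1 XOR 1 XOR 0 XOR 1 XOR 0 XOR 1 XOR 1 XOR 0 XOR 0 XOR 0 XOR 1 XOR 1 = 1

1


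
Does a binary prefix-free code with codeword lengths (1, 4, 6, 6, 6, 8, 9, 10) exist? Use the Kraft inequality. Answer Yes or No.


Kraft sum = sum(2^(-l_i)) = 0.6162, need <= 1. Result: satisfied (a binary prefix-free code with these lengths exists)

Yes


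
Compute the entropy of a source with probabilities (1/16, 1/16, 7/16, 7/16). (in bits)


H = -sum(p_i * log2(p_i)). Terms: -(1/16)*log2(1/16) = 0.250000; -(1/16)*log2(1/16) = 0.250000; -(7/16)*log2(7/16) = 0.521782; -(7/16)*log2(7/16) = 0.521782. H = 0.250000 + 0.250000 + 0.521782 + 0.521782 = 1.5436

1.5436 bits


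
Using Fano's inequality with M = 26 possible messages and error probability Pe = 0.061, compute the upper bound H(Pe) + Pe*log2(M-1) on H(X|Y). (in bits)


H(Pe) = -Pe*log2(Pe) - (1-Pe)*log2(1-Pe) = -0.061*log2(0.061) - 0.939*log2(0.939) = 0.246138 + 0.085264 = 0.3314. Pe*log2(M-1) = 0.061*log2(25) = 0.283275. Bound = H(Pe) + Pe*log2(M-1) = 0.246138 + 0.085264 + 0.283275 = 0.6147

0.6147 bits


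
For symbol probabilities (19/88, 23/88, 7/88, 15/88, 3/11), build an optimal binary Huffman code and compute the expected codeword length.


Huffman construction (repeatedly merge the two least-probable nodes; each merge adds 1 bit to every symbol beneath it): 7/88 + 15/88 = 1/4; 19/88 + 1/4 = 41/88; 23/88 + 3/11 = 47/88; 41/88 + 47/88 = 1. Resulting codeword lengths (in the order the probabilities were given): (2, 2, 3, 3, 2). L_avg = sum(p_i * l_i) = 19/88*2 + 23/88*2 + 7/88*3 + 15/88*3 + 3/11*2 = 9/4 = 2.25

2.25 bits


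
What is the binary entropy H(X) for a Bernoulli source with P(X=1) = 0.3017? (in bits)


H = -p*log2(p) - (1-p)*log2(1-p). -0.3017*log2(0.3017) = 0.521583; -0.6983*log2(0.6983) = 0.361776. H = 0.521583 + 0.361776 = 0.8834

0.8834 bits


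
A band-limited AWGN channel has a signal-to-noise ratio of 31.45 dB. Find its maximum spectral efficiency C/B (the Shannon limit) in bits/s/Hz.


SNR_linear = 10^(31.45/10) = 1396.3684; C/B = log2(1 + SNR_linear) = log2(1 + 1396.3684) = 10.4485

10.4485 bits/s/Hz


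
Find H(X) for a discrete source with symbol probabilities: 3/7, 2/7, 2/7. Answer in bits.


H = -sum(p_i * log2(p_i)). Terms: -(3/7)*log2(3/7) = 0.523882; -(2/7)*log2(2/7) = 0.516387; -(2/7)*log2(2/7) = 0.516387. H = 0.523882 + 0.516387 + 0.516387 = 1.5567

1.5567 bits


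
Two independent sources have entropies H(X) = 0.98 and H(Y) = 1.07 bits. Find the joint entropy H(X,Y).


For independent variables, H(X,Y) = H(X) + H(Y) = 0.98 + 1.07 = 2.05

2.05 bits


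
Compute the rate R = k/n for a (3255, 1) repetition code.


Rate = k/n = 1/3255

1/3255


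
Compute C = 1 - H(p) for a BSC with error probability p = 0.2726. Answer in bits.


H(p) = -p*log2(p) - (1-p)*log2(1-p) = -0.2726*log2(0.2726) - 0.7274*log2(0.7274) = 0.511164 + 0.334007 = 0.8452. C = 1 - H(p) = 1 - 0.8452 = 0.1548

0.1548 bits


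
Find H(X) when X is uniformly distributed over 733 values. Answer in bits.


H = log2(n) = log2(733) = 9.5177

9.5177 bits


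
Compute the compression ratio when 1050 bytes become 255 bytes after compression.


Ratio = original / compressed = 1050 / 255 = 4.1176

4.1176


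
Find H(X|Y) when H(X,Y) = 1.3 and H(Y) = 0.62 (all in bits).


H(X|Y) = H(X,Y) - H(Y) = 1.3 - 0.62 = 0.68

0.68 bits


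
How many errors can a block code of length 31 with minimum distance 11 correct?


Correction capability = floor((d-1)/2) = floor((11-1)/2) = 5

5 errors


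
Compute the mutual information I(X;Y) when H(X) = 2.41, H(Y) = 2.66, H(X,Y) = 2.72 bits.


I(X;Y) = H(X) + H(Y) - H(X,Y) = 2.41 + 2.66 - 2.72 = 2.35

2.35 bits


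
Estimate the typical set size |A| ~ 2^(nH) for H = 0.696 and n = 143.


log2|A_typical| = nH = 143 * 0.696 = 99.528, so |A_typical| ~ 2^99.528 = 9.139e+29

9.139e+29


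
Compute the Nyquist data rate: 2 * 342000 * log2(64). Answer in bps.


Rate = 2 * B * log2(M) = 2 * 342000 * 6.0 = 4104000.0

4104000.0 bps


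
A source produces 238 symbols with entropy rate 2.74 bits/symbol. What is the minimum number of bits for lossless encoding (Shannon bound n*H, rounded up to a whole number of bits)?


Minimum bits >= n * H = 238 * 2.74 = 652.12, rounded up to a whole number of bits = 653

653 bits


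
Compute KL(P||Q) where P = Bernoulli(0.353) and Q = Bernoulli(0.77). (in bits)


KL = p*log2(p/q) + (1-p)*log2((1-p)/(1-q)) = 0.353*log2(0.353/0.77) + 0.647*log2(0.647/0.23) = 0.5682

0.5682 bits


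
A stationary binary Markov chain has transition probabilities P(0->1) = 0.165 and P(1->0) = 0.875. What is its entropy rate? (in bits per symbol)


Stationary distribution: pi_0 = p10/(p01+p10) = 0.8413, pi_1 = 0.1587. Entropy rate H' = pi_0*H(p01) + pi_1*H(p10) = 0.8413*0.6461 + 0.1587*0.5436 = 0.6299

0.6299 bits/symbol


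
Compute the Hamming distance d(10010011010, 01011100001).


Count differing positions: ^ ^ . . ^ ^ ^ ^ . ^ ^ = 8 differences

8


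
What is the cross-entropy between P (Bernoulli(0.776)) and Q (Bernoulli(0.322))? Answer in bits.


H(P,Q) = -p*log2(q) - (1-p)*log2(1-q). -0.776*log2(0.322) = 1.268657; -0.224*log2(0.678) = 0.125584. H(P,Q) = 1.268657 + 0.125584 = 1.3942

1.3942 bits


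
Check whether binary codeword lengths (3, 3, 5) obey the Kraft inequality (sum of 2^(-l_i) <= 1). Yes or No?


Kraft sum = sum(2^(-l_i)) = 0.2812, need <= 1. Result: satisfied (a binary prefix-free code with these lengths exists)

Yes


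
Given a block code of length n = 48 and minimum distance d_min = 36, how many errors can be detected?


Detection capability = d_min - 1 = 36 - 1 = 35

35 errors


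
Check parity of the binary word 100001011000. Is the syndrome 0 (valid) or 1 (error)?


Syndrome = XOR of all bits = 1 XOR 0 XOR 0 XOR 0 XOR 0 XOR 1 XOR 0 XOR 1 XOR 1 XOR 0 XOR 0 XOR 0 = 0

0


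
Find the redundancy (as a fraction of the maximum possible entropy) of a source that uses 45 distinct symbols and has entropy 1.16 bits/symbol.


H_max = log2(K) = log2(45) = 5.4919 bits/symbol. Redundancy = 1 - H/H_max = 1 - 1.16/5.4919 = 1 - 0.2112 = 0.7888

0.7888


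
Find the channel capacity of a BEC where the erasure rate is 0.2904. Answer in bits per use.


C = 1 - epsilon = 1 - 0.2904 = 0.7096

0.7096 bits


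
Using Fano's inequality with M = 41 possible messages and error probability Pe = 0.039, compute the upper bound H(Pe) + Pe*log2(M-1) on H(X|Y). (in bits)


H(Pe) = -Pe*log2(Pe) - (1-Pe)*log2(1-Pe) = -0.039*log2(0.039) - 0.961*log2(0.961) = 0.182535 + 0.055153 = 0.2377. Pe*log2(M-1) = 0.039*log2(40) = 0.207555. Bound = H(Pe) + Pe*log2(M-1) = 0.182535 + 0.055153 + 0.207555 = 0.4452

0.4452 bits


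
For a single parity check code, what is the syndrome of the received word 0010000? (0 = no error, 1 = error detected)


Syndrome = XOR of all bits = 0 XOR 0 XOR 1 XOR 0 XOR 0 XOR 0 XOR 0 = 1

1


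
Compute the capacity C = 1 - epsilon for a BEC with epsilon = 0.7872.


C = 1 - epsilon = 1 - 0.7872 = 0.2128

0.2128 bits


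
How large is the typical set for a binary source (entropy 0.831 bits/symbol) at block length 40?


log2|A_typical| = nH = 40 * 0.831 = 33.24, so |A_typical| ~ 2^33.24 = 1.014e+10

1.014e+10


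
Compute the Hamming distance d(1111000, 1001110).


Count differing positions: . ^ ^ . ^ ^ . = 4 differences

4


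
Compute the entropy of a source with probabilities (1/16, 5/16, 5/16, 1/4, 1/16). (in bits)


H = -sum(p_i * log2(p_i)). Terms: -(1/16)*log2(1/16) = 0.250000; -(5/16)*log2(5/16) = 0.524397; -(5/16)*log2(5/16) = 0.524397; -(1/4)*log2(1/4) = 0.500000; -(1/16)*log2(1/16) = 0.250000. H = 0.250000 + 0.524397 + 0.524397 + 0.500000 + 0.250000 = 2.0488

2.0488 bits


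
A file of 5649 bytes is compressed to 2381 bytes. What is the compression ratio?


Ratio = original / compressed = 5649 / 2381 = 2.3725

2.3725


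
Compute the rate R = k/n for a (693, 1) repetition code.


Rate = k/n = 1/693

1/693


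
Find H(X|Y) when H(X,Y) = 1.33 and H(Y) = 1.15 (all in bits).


H(X|Y) = H(X,Y) - H(Y) = 1.33 - 1.15 = 0.18

0.18 bits


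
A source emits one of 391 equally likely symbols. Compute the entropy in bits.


H = log2(n) = log2(391) = 8.611

8.611 bits


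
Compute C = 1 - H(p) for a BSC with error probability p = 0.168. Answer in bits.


H(p) = -p*log2(p) - (1-p)*log2(1-p) = -0.168*log2(0.168) - 0.832*log2(0.832) = 0.432342 + 0.220767 = 0.6531. C = 1 - H(p) = 1 - 0.6531 = 0.3469

0.3469 bits


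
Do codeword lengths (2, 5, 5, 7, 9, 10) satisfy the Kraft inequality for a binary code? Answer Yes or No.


Kraft sum = sum(2^(-l_i)) = 0.3232, need <= 1. Result: satisfied (a binary prefix-free code with these lengths exists)

Yes


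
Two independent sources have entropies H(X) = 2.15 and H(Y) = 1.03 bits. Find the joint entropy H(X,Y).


For independent variables, H(X,Y) = H(X) + H(Y) = 2.15 + 1.03 = 3.18

3.18 bits


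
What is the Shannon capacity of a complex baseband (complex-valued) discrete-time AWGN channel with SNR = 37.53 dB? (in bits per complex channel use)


SNR_linear = 10^(37.53/10) = 5662.3929; C = log2(1 + SNR_linear) = log2(1 + 5662.3929) = 12.4675

12.4675 bits/channel use


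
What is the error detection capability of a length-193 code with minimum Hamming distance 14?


Detection capability = d_min - 1 = 14 - 1 = 13

13 errors


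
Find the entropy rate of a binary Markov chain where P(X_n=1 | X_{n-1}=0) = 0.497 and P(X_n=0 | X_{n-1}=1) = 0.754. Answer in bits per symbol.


Stationary distribution: pi_0 = p10/(p01+p10) = 0.6027, pi_1 = 0.3973. Entropy rate H' = pi_0*H(p01) + pi_1*H(p10) = 0.6027*1.0 + 0.3973*0.8049 = 0.9225

0.9225 bits/symbol


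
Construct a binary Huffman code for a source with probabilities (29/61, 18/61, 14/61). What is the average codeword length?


Huffman construction (repeatedly merge the two least-probable nodes; each merge adds 1 bit to every symbol beneath it): 14/61 + 18/61 = 32/61; 29/61 + 32/61 = 1. Resulting codeword lengths (in the order the probabilities were given): (1, 2, 2). L_avg = sum(p_i * l_i) = 29/61*1 + 18/61*2 + 14/61*2 = 93/61 = 1.5246

1.5246 bits


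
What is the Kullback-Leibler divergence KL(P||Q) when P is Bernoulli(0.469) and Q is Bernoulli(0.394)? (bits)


KL = p*log2(p/q) + (1-p)*log2((1-p)/(1-q)) = 0.469*log2(0.469/0.394) + 0.531*log2(0.531/0.606) = 0.0167

0.0167 bits


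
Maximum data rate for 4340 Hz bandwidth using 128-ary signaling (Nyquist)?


Rate = 2 * B * log2(M) = 2 * 4340 * 7.0 = 60760.0

60760.0 bps


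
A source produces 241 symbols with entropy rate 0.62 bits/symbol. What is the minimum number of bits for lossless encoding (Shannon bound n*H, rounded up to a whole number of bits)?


Minimum bits >= n * H = 241 * 0.62 = 149.42, rounded up to a whole number of bits = 150

150 bits


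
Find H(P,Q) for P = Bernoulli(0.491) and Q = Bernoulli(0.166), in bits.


H(P,Q) = -p*log2(q) - (1-p)*log2(1-q). -0.491*log2(0.166) = 1.272056; -0.509*log2(0.834) = 0.133297. H(P,Q) = 1.272056 + 0.133297 = 1.4054

1.4054 bits


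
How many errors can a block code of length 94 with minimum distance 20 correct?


Correction capability = floor((d-1)/2) = floor((20-1)/2) = 9

9 errors


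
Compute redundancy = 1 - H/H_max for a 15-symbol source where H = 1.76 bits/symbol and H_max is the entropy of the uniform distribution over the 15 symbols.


H_max = log2(K) = log2(15) = 3.9069 bits/symbol. Redundancy = 1 - H/H_max = 1 - 1.76/3.9069 = 1 - 0.4505 = 0.5495

0.5495


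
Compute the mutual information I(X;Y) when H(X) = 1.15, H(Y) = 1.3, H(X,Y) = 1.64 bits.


I(X;Y) = H(X) + H(Y) - H(X,Y) = 1.15 + 1.3 - 1.64 = 0.81

0.81 bits


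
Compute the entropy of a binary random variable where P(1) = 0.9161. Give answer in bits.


H = -p*log2(p) - (1-p)*log2(1-p). -0.9161*log2(0.9161) = 0.115816; -0.0839*log2(0.0839) = 0.299958. H = 0.115816 + 0.299958 = 0.4158

0.4158 bits


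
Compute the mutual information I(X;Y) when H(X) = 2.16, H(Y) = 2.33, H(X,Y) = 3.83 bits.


I(X;Y) = H(X) + H(Y) - H(X,Y) = 2.16 + 2.33 - 3.83 = 0.66

0.66 bits


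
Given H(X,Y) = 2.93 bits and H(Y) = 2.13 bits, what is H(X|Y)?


H(X|Y) = H(X,Y) - H(Y) = 2.93 - 2.13 = 0.8

0.8 bits


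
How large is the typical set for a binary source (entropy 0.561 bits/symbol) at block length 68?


log2|A_typical| = nH = 68 * 0.561 = 38.148, so |A_typical| ~ 2^38.148 = 3.046e+11

3.046e+11


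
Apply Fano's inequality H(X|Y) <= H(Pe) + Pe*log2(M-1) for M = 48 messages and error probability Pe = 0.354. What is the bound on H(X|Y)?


H(Pe) = -Pe*log2(Pe) - (1-Pe)*log2(1-Pe) = -0.354*log2(0.354) - 0.646*log2(0.646) = 0.530355 + 0.407234 = 0.9376. Pe*log2(M-1) = 0.354*log2(47) = 1.966324. Bound = H(Pe) + Pe*log2(M-1) = 0.530355 + 0.407234 + 1.966324 = 2.9039

2.9039 bits


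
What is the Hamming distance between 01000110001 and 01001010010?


Count differing positions: . . . . ^ ^ . . . ^ ^ = 4 differences

4


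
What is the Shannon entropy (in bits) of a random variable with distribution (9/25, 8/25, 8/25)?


H = -sum(p_i * log2(p_i)). Terms: -(9/25)*log2(9/25) = 0.530615; -(8/25)*log2(8/25) = 0.526034; -(8/25)*log2(8/25) = 0.526034. H = 0.530615 + 0.526034 + 0.526034 = 1.5827

1.5827 bits


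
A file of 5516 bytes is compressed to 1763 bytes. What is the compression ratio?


Ratio = original / compressed = 5516 / 1763 = 3.1288

3.1288


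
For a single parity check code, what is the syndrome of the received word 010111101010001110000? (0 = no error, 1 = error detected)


Syndrome = XOR of all bits = 0 XOR 1 XOR 0 XOR 1 XOR 1 XOR 1 XOR 1 XOR 0 XOR 1 XOR 0 XOR 1 XOR 0 XOR 0 XOR 0 XOR 1 XOR 1 XOR 1 XOR 0 XOR 0 XOR 0 XOR 0 = 0

0


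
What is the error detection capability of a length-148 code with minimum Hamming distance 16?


Detection capability = d_min - 1 = 16 - 1 = 15

15 errors


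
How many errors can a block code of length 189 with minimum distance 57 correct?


Correction capability = floor((d-1)/2) = floor((57-1)/2) = 28

28 errors


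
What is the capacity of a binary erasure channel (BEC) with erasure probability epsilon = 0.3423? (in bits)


C = 1 - epsilon = 1 - 0.3423 = 0.6577

0.6577 bits


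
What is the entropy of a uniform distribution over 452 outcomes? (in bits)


H = log2(n) = log2(452) = 8.8202

8.8202 bits


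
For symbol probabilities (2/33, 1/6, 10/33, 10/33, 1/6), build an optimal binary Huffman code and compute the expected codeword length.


Huffman construction (repeatedly merge the two least-probable nodes; each merge adds 1 bit to every symbol beneath it): 2/33 + 1/6 = 5/22; 1/6 + 5/22 = 13/33; 10/33 + 10/33 = 20/33; 13/33 + 20/33 = 1. Resulting codeword lengths (in the order the probabilities were given): (3, 3, 2, 2, 2). L_avg = sum(p_i * l_i) = 2/33*3 + 1/6*3 + 10/33*2 + 10/33*2 + 1/6*2 = 49/22 = 2.2273

2.2273 bits


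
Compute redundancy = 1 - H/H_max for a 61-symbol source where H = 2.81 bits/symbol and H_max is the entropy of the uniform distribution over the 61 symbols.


H_max = log2(K) = log2(61) = 5.9307 bits/symbol. Redundancy = 1 - H/H_max = 1 - 2.81/5.9307 = 1 - 0.4738 = 0.5262

0.5262


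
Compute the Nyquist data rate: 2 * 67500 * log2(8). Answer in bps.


Rate = 2 * B * log2(M) = 2 * 67500 * 3.0 = 405000.0

405000.0 bps


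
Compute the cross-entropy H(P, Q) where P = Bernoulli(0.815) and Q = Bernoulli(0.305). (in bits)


H(P,Q) = -p*log2(q) - (1-p)*log2(1-q). -0.815*log2(0.305) = 1.396192; -0.185*log2(0.695) = 0.097109. H(P,Q) = 1.396192 + 0.097109 = 1.4933

1.4933 bits


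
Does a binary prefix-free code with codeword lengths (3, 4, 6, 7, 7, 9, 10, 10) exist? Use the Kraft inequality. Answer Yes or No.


Kraft sum = sum(2^(-l_i)) = 0.2227, need <= 1. Result: satisfied (a binary prefix-free code with these lengths exists)

Yes


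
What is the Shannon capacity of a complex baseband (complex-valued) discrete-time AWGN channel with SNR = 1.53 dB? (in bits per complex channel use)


SNR_linear = 10^(1.53/10) = 1.4223; C = log2(1 + SNR_linear) = log2(1 + 1.4223) = 1.2764

1.2764 bits/channel use


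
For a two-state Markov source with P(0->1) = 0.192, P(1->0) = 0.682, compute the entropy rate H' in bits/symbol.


Stationary distribution: pi_0 = p10/(p01+p10) = 0.7803, pi_1 = 0.2197. Entropy rate H' = pi_0*H(p01) + pi_1*H(p10) = 0.7803*0.7056 + 0.2197*0.9022 = 0.7488

0.7488 bits/symbol


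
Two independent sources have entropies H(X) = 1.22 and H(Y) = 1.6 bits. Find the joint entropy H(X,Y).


For independent variables, H(X,Y) = H(X) + H(Y) = 1.22 + 1.6 = 2.82

2.82 bits


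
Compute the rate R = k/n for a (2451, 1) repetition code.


Rate = k/n = 1/2451

1/2451


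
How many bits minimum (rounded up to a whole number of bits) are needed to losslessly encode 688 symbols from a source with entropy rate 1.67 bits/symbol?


Minimum bits >= n * H = 688 * 1.67 = 1148.96, rounded up to a whole number of bits = 1149

1149 bits


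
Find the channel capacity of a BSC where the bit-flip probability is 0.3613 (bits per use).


H(p) = -p*log2(p) - (1-p)*log2(1-p) = -0.3613*log2(0.3613) - 0.6387*log2(0.6387) = 0.530652 + 0.413105 = 0.9438. C = 1 - H(p) = 1 - 0.9438 = 0.0562

0.0562 bits


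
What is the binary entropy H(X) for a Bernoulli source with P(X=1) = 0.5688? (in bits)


H = -p*log2(p) - (1-p)*log2(1-p). -0.5688*log2(0.5688) = 0.463007; -0.4312*log2(0.4312) = 0.523292. H = 0.463007 + 0.523292 = 0.9863

0.9863 bits


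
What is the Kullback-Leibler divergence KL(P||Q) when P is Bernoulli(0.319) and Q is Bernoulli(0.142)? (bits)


KL = p*log2(p/q) + (1-p)*log2((1-p)/(1-q)) = 0.319*log2(0.319/0.142) + 0.681*log2(0.681/0.858) = 0.1455

0.1455 bits


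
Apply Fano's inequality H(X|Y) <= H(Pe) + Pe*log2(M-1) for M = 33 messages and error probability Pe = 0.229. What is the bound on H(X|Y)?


H(Pe) = -Pe*log2(Pe) - (1-Pe)*log2(1-Pe) = -0.229*log2(0.229) - 0.771*log2(0.771) = 0.486987 + 0.289277 = 0.7763. Pe*log2(M-1) = 0.229*log2(32) = 1.145000. Bound = H(Pe) + Pe*log2(M-1) = 0.486987 + 0.289277 + 1.145000 = 1.9213

1.9213 bits


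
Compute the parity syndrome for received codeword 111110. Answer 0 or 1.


Syndrome = XOR of all bits = 1 XOR 1 XOR 1 XOR 1 XOR 1 XOR 0 = 1

1


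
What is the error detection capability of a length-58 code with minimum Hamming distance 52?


Detection capability = d_min - 1 = 52 - 1 = 51

51 errors


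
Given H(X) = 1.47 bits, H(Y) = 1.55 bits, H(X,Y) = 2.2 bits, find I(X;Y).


I(X;Y) = H(X) + H(Y) - H(X,Y) = 1.47 + 1.55 - 2.2 = 0.82

0.82 bits


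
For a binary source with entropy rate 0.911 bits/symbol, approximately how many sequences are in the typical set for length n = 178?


log2|A_typical| = nH = 178 * 0.911 = 162.158, so |A_typical| ~ 2^162.158 = 6.523e+48

6.523e+48


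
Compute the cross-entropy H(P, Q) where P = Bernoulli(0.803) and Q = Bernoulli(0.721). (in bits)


H(P,Q) = -p*log2(q) - (1-p)*log2(1-q). -0.803*log2(0.721) = 0.378959; -0.197*log2(0.279) = 0.362808. H(P,Q) = 0.378959 + 0.362808 = 0.7418

0.7418 bits


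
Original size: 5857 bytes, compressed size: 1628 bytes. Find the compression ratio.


Ratio = original / compressed = 5857 / 1628 = 3.5977

3.5977


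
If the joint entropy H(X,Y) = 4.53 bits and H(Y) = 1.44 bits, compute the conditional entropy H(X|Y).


H(X|Y) = H(X,Y) - H(Y) = 4.53 - 1.44 = 3.09

3.09 bits


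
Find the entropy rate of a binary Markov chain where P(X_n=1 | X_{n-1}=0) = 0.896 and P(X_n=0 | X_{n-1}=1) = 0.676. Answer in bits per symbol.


Stationary distribution: pi_0 = p10/(p01+p10) = 0.43, pi_1 = 0.57. Entropy rate H' = pi_0*H(p01) + pi_1*H(p10) = 0.43*0.4815 + 0.57*0.9087 = 0.725

0.725 bits/symbol


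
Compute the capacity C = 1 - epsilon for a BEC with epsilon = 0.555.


C = 1 - epsilon = 1 - 0.555 = 0.445

0.445 bits


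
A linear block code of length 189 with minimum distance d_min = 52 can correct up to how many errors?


Correction capability = floor((d-1)/2) = floor((52-1)/2) = 25

25 errors


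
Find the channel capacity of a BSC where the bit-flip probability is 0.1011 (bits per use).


H(p) = -p*log2(p) - (1-p)*log2(1-p) = -0.1011*log2(0.1011) - 0.8989*log2(0.8989) = 0.334251 + 0.138222 = 0.4725. C = 1 - H(p) = 1 - 0.4725 = 0.5275

0.5275 bits


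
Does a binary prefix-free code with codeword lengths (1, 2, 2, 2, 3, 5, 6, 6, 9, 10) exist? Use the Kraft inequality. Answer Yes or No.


Kraft sum = sum(2^(-l_i)) = 1.4404, need <= 1. Result: violated (a binary prefix-free code with these lengths cannot exist)

No


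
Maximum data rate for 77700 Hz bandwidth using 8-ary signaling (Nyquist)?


Rate = 2 * B * log2(M) = 2 * 77700 * 3.0 = 466200.0

466200.0 bps


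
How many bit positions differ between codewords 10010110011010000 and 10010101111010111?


Count differing positions: . . . . . . ^ ^ ^ . . . . . ^ ^ ^ = 6 differences

6


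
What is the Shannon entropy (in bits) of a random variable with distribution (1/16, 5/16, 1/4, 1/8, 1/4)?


H = -sum(p_i * log2(p_i)). Terms: -(1/16)*log2(1/16) = 0.250000; -(5/16)*log2(5/16) = 0.524397; -(1/4)*log2(1/4) = 0.500000; -(1/8)*log2(1/8) = 0.375000; -(1/4)*log2(1/4) = 0.500000. H = 0.250000 + 0.524397 + 0.500000 + 0.375000 + 0.500000 = 2.1494

2.1494 bits


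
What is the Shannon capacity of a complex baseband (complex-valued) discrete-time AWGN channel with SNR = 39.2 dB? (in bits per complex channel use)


SNR_linear = 10^(39.2/10) = 8317.6377; C = log2(1 + SNR_linear) = log2(1 + 8317.6377) = 13.0221

13.0221 bits/channel use


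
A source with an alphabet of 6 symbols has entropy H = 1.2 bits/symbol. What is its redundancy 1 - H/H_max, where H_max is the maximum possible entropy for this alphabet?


H_max = log2(K) = log2(6) = 2.585 bits/symbol. Redundancy = 1 - H/H_max = 1 - 1.2/2.585 = 1 - 0.4642 = 0.5358

0.5358


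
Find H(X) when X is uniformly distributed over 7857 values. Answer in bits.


H = log2(n) = log2(7857) = 12.9398

12.9398 bits


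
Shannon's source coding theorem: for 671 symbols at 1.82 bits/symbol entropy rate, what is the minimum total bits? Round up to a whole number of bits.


Minimum bits >= n * H = 671 * 1.82 = 1221.22, rounded up to a whole number of bits = 1222

1222 bits


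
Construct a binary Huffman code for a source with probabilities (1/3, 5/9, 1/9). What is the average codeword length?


Huffman construction (repeatedly merge the two least-probable nodes; each merge adds 1 bit to every symbol beneath it): 1/9 + 1/3 = 4/9; 4/9 + 5/9 = 1. Resulting codeword lengths (in the order the probabilities were given): (2, 1, 2). L_avg = sum(p_i * l_i) = 1/3*2 + 5/9*1 + 1/9*2 = 13/9 = 1.4444

1.4444 bits


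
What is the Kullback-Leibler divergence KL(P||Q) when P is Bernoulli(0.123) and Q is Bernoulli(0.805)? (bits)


KL = p*log2(p/q) + (1-p)*log2((1-p)/(1-q)) = 0.123*log2(0.123/0.805) + 0.877*log2(0.877/0.195) = 1.5689

1.5689 bits


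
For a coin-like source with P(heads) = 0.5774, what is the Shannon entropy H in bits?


H = -p*log2(p) - (1-p)*log2(1-p). -0.5774*log2(0.5774) = 0.457507; -0.4226*log2(0.4226) = 0.525138. H = 0.457507 + 0.525138 = 0.9826

0.9826 bits


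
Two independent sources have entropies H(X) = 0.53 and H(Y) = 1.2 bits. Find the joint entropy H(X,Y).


For independent variables, H(X,Y) = H(X) + H(Y) = 0.53 + 1.2 = 1.73

1.73 bits


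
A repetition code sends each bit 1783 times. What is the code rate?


Rate = k/n = 1/1783

1/1783


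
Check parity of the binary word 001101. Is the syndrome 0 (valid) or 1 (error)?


Syndrome = XOR of all bits = 0 XOR 0 XOR 1 XOR 1 XOR 0 XOR 1 = 1

1


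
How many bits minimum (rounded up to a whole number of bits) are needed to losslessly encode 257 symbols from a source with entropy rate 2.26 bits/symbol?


Minimum bits >= n * H = 257 * 2.26 = 580.82, rounded up to a whole number of bits = 581

581 bits


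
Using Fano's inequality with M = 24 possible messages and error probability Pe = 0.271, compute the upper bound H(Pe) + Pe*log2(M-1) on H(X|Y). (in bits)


H(Pe) = -Pe*log2(Pe) - (1-Pe)*log2(1-Pe) = -0.271*log2(0.271) - 0.729*log2(0.729) = 0.510465 + 0.332431 = 0.8429. Pe*log2(M-1) = 0.271*log2(23) = 1.225885. Bound = H(Pe) + Pe*log2(M-1) = 0.510465 + 0.332431 + 1.225885 = 2.0688

2.0688 bits


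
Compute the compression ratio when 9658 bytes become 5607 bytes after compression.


Ratio = original / compressed = 9658 / 5607 = 1.7225

1.7225


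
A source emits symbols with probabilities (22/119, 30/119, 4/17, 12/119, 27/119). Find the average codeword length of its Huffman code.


Huffman construction (repeatedly merge the two least-probable nodes; each merge adds 1 bit to every symbol beneath it): 12/119 + 22/119 = 2/7; 27/119 + 4/17 = 55/119; 30/119 + 2/7 = 64/119; 55/119 + 64/119 = 1. Resulting codeword lengths (in the order the probabilities were given): (3, 2, 2, 3, 2). L_avg = sum(p_i * l_i) = 22/119*3 + 30/119*2 + 4/17*2 + 12/119*3 + 27/119*2 = 16/7 = 2.2857

2.2857 bits


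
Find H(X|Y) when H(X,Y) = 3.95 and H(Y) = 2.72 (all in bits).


H(X|Y) = H(X,Y) - H(Y) = 3.95 - 2.72 = 1.23

1.23 bits


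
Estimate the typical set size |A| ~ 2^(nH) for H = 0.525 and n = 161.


log2|A_typical| = nH = 161 * 0.525 = 84.525, so |A_typical| ~ 2^84.525 = 2.783e+25

2.783e+25


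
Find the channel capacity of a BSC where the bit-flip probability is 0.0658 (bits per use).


H(p) = -p*log2(p) - (1-p)*log2(1-p) = -0.0658*log2(0.0658) - 0.9342*log2(0.9342) = 0.258316 + 0.091735 = 0.3501. C = 1 - H(p) = 1 - 0.3501 = 0.6499

0.6499 bits


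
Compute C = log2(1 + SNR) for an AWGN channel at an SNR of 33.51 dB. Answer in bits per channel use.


SNR_linear = 10^(33.51/10) = 2243.8819; C = log2(1 + SNR_linear) = log2(1 + 2243.8819) = 11.1324

11.1324 bits/channel use


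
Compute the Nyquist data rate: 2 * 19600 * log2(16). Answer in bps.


Rate = 2 * B * log2(M) = 2 * 19600 * 4.0 = 156800.0

156800.0 bps


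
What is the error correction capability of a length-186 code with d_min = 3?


Correction capability = floor((d-1)/2) = floor((3-1)/2) = 1

1 errors


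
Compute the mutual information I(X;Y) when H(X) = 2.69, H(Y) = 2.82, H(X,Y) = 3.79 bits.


I(X;Y) = H(X) + H(Y) - H(X,Y) = 2.69 + 2.82 - 3.79 = 1.72

1.72 bits


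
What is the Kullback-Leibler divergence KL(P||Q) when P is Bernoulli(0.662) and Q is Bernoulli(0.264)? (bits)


KL = p*log2(p/q) + (1-p)*log2((1-p)/(1-q)) = 0.662*log2(0.662/0.264) + 0.338*log2(0.338/0.736) = 0.4985

0.4985 bits


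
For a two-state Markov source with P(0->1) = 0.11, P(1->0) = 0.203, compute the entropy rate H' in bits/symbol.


Stationary distribution: pi_0 = p10/(p01+p10) = 0.6486, pi_1 = 0.3514. Entropy rate H' = pi_0*H(p01) + pi_1*H(p10) = 0.6486*0.4999 + 0.3514*0.7279 = 0.58

0.58 bits/symbol


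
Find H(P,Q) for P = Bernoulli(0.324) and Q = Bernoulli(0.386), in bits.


H(P,Q) = -p*log2(q) - (1-p)*log2(1-q). -0.324*log2(0.386) = 0.444958; -0.676*log2(0.614) = 0.475694. H(P,Q) = 0.444958 + 0.475694 = 0.9207

0.9207 bits


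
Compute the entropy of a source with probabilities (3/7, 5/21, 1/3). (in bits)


H = -sum(p_i * log2(p_i)). Terms: -(3/7)*log2(3/7) = 0.523882; -(5/21)*log2(5/21) = 0.492950; -(1/3)*log2(1/3) = 0.528321. H = 0.523882 + 0.492950 + 0.528321 = 1.5452

1.5452 bits


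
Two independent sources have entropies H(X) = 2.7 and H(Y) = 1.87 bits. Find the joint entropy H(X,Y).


For independent variables, H(X,Y) = H(X) + H(Y) = 2.7 + 1.87 = 4.57

4.57 bits


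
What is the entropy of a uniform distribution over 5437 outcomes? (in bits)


H = log2(n) = log2(5437) = 12.4086

12.4086 bits


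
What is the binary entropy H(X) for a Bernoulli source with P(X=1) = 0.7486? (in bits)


H = -p*log2(p) - (1-p)*log2(1-p). -0.7486*log2(0.7486) = 0.312715; -0.2514*log2(0.2514) = 0.500775. H = 0.312715 + 0.500775 = 0.8135

0.8135 bits


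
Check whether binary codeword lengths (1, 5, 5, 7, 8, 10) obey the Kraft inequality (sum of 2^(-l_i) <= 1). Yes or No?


Kraft sum = sum(2^(-l_i)) = 0.5752, need <= 1. Result: satisfied (a binary prefix-free code with these lengths exists)

Yes


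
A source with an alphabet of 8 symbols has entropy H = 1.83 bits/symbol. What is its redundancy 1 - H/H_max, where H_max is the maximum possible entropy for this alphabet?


H_max = log2(K) = log2(8) = 3.0 bits/symbol. Redundancy = 1 - H/H_max = 1 - 1.83/3.0 = 1 - 0.61 = 0.39

0.39


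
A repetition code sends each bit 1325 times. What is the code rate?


Rate = k/n = 1/1325

1/1325


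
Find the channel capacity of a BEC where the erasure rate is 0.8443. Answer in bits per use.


C = 1 - epsilon = 1 - 0.8443 = 0.1557

0.1557 bits
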